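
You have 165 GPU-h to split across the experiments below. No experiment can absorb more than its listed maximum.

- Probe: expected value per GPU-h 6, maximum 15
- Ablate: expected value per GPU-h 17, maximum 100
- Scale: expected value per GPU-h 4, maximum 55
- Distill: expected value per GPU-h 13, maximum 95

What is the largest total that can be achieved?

Highest expected value per GPU-h first: Ablate 17 > Distill 13 > Probe 6 > Scale 4.
Ablate: +100 to 100 (cap) — 65 left.
Only 65 left; Distill takes them to reach 65.
Total = 17×100 + 13×65 = 2545.

2545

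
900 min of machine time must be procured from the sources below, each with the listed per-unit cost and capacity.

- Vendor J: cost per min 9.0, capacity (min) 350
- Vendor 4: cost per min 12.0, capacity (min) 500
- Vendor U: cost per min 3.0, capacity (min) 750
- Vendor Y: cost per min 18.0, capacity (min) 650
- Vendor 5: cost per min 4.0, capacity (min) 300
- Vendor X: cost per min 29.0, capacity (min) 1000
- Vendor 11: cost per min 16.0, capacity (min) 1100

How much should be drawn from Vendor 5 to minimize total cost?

150

Use sources in increasing cost order.
Take 750 from Vendor U at 3.0 ; need 150 more.
Vendor 5 (4.0): take the remaining 150 ; done.
Vendor J, Vendor 4, Vendor 11, Vendor Y, Vendor X: unused.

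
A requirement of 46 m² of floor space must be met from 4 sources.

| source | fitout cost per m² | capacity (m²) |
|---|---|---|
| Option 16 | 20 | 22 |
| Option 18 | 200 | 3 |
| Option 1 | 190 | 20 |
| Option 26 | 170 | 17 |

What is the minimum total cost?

4660

Use sources in increasing cost order.
Option 16 at 20: take all 22 m² ; 24 still needed.
Option 26 (170): use full 17 ; 7 m² to go.
Option 1 (190): take the remaining 7 ; done.
Option 18: unused.
Cost = 22×20 + 17×170 + 7×190 = 4660.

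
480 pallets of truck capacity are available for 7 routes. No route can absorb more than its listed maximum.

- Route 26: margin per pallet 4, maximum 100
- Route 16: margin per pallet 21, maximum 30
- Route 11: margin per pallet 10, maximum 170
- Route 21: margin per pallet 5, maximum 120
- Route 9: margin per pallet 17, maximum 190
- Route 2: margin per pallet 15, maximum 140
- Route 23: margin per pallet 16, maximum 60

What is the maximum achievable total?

Order the routes by margin per pallet: Route 16 21 > Route 9 17 > Route 23 16 > Route 2 15 > Route 11 10 > Route 21 5 > Route 26 4.
Route 16 takes 30 to reach its cap of 30 — 450 left.
Route 9: +190 to 190 (cap) — 260 left.
Give Route 23 60 to hit its cap of 60 — 200 left.
Route 2 takes 140 to reach its cap of 140 — 60 left.
Route 11: +60 (room for 170) → 60. Pool exhausted.
Total = 21×30 + 10×60 + 17×190 + 15×140 + 16×60 = 7520.

7520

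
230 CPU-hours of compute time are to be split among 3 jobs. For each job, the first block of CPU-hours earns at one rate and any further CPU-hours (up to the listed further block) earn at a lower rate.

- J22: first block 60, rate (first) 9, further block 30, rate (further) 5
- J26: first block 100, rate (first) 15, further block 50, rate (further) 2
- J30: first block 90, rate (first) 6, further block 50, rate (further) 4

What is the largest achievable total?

2460

Rank every tier by rate: J26/tier1 15 > J22/tier1 9 > J30/tier1 6 > J22/tier2 5 > J30/tier2 4 > J26/tier2 2.
J26 tier1 at 15: fill all 100 — 130 left.
J22 tier1 at 9: fill all 60 — 70 left.
70 remain; put them into J30 tier1 at 6.
Total = 15×100 + 9×60 + 6×70 = 2460.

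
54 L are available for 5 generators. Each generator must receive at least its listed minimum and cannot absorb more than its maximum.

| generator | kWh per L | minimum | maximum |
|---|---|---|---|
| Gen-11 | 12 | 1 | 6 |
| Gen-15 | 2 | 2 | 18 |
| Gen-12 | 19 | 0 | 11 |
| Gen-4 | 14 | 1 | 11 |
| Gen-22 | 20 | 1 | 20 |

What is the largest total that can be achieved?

847

Meeting every minimum uses 1+2+0+1+1 = 5 L, leaving 49.
Order the generators by kWh per L: Gen-22 20 > Gen-12 19 > Gen-4 14 > Gen-11 12 > Gen-15 2.
Gen-22: +19 to 20 (cap) — 30 left.
Gen-12: +11 to 11 (cap) — 19 left.
Gen-4: +10 to 11 (cap) — 9 left.
Gen-11: +5 to 6 (cap) — 4 left.
Only 4 left; Gen-15 takes them to reach 6.
Total = 12×6 + 2×6 + 19×11 + 14×11 + 20×20 = 847.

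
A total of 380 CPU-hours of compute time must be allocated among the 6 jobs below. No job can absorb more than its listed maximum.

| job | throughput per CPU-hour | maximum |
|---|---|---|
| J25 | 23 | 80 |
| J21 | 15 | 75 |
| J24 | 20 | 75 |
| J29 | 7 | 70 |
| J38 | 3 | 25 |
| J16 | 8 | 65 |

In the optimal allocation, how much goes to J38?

15

Highest throughput per CPU-hour first: J25 23 > J24 20 > J21 15 > J16 8 > J29 7 > J38 3.
J25: +80 to 80 (cap) → 300 left.
Give J24 75 to hit its cap of 75 → 225 left.
J21: +75 to 75 (cap) → 150 left.
J16 takes 65 to reach its cap of 65 → 85 left.
J29: +70 to 70 (cap) → 15 left.
Only 15 left; J38 takes them to reach 15.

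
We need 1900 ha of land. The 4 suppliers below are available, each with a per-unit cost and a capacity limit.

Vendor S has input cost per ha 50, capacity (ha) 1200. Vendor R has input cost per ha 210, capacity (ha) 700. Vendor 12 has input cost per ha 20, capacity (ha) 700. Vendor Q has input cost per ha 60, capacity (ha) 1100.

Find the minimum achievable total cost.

74000

Cheapest first:
Vendor 12 (20): use full 700 → 1200 ha to go.
Take 1200 from Vendor S at 50 → need 0 more.
Vendor Q, Vendor R: unused.
Cost = 700×20 + 1200×50 = 74000.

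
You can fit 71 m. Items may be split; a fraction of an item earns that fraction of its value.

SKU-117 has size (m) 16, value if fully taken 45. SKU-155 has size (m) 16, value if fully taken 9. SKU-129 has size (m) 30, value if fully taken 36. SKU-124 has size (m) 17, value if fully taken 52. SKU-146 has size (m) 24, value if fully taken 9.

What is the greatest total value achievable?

137.5

Sort by value density: SKU-124 52/17≈3.06, SKU-117 45/16≈2.81, SKU-129 36/30≈1.2, SKU-155 9/16≈0.562, SKU-146 9/24≈0.375.
Take all of SKU-124 (17 m, value 52) → 54 m left.
Take all of SKU-117 (16 m, value 45) → 38 m left.
All 30 m of SKU-129 fit (value 36) → 8 remain.
Only 8 m remain; take 8/16 of SKU-155 for value 9×8/16 = 4.5.
Total value = 137.5.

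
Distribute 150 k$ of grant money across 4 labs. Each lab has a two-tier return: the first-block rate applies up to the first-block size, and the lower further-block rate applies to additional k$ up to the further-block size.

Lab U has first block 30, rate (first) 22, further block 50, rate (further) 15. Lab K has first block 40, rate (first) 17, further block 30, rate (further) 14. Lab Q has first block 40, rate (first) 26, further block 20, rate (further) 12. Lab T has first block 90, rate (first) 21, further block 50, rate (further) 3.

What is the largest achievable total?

3380

Rank every tier by rate: Lab Q/T1 26 > Lab U/T1 22 > Lab T/T1 21 > Lab K/T1 17 > Lab U/T2 15 > Lab K/T2 14 > Lab Q/T2 12 > Lab T/T2 3.
Fill Lab Q T1 block (40 at 26) ; 110 left.
Fill Lab U T1 block (30 at 22) ; 80 left.
Lab T/T1: +80 of 90 at 21; pool empty.
Total = 26×40 + 22×30 + 21×80 = 3380.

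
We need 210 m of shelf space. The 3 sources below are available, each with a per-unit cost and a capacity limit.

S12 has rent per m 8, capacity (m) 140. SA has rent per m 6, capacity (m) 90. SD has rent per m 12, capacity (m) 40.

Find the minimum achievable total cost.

1500

Use sources in increasing cost order.
SA (6): use full 90 ; 120 m to go.
S12 (8): take the remaining 120 ; done.
SD: unused.
Cost = 90×6 + 120×8 = 1500.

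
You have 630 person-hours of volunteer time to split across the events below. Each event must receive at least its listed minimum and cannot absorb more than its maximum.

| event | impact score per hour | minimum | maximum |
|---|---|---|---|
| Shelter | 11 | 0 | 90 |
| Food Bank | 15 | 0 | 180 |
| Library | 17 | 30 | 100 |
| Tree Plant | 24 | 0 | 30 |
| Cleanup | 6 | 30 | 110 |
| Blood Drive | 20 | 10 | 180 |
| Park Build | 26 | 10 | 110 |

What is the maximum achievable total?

11760

Meeting every minimum uses 0+0+30+0+30+10+10 = 80 person-hours, leaving 550.
Order the events by impact score per hour: Park Build 26 > Tree Plant 24 > Blood Drive 20 > Library 17 > Food Bank 15 > Shelter 11 > Cleanup 6.
Park Build takes 100 more to reach its cap of 110 — 450 left.
Tree Plant takes 30 more to reach its cap of 30 — 420 left.
Blood Drive takes 170 more to reach its cap of 180 — 250 left.
Library takes 70 more to reach its cap of 100 — 180 left.
Food Bank takes 180 more to reach its cap of 180 — 0 left.
Total = 15×180 + 17×100 + 24×30 + 6×30 + 20×180 + 26×110 = 11760.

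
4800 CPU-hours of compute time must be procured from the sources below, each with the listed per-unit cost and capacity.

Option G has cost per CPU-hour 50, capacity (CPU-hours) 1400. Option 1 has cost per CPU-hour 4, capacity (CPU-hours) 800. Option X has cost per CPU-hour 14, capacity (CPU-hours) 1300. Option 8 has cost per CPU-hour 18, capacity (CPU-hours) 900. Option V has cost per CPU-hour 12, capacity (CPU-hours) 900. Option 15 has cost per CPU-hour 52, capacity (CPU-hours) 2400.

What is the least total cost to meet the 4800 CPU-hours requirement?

93400

Fill from the cheapest source first.
Take 800 from Option 1 at 4 — need 4000 more.
Option V (12): use full 900 — 3100 CPU-hours to go.
Option X at 14: take all 1300 CPU-hours — 1800 still needed.
Option 8 at 18: take all 900 CPU-hours — 900 still needed.
Option G (50): take the remaining 900 — done.
Option 15: unused.
Cost = 800×4 + 900×12 + 1300×14 + 900×18 + 900×50 = 93400.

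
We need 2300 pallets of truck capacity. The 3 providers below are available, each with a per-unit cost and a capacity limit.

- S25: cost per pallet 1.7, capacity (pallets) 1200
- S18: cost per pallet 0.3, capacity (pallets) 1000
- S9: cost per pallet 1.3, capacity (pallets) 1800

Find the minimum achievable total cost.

1990

Use providers in increasing cost order.
S18 (0.3): use full 1000 — 1300 pallets to go.
Take 1300 from S9 at 1.3 to finish.
S25: unused.
Cost = 1000×0.3 + 1300×1.3 = 1990.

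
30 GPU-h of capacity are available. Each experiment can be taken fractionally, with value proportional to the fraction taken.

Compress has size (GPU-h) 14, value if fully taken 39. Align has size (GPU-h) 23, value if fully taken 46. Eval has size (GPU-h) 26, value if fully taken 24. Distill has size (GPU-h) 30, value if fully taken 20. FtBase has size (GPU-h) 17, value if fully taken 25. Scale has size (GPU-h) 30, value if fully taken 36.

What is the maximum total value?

Rank by value-to-size ratio: Compress 39/14≈2.79, Align 46/23≈2, FtBase 25/17≈1.47, Scale 36/30≈1.2, Eval 24/26≈0.923, Distill 20/30≈0.667.
Take all of Compress (14 GPU-h, value 39) — 16 GPU-h left.
Only 16 GPU-h remain; take 16/23 of Align for value 46×16/23 = 32.
Total value = 71.

71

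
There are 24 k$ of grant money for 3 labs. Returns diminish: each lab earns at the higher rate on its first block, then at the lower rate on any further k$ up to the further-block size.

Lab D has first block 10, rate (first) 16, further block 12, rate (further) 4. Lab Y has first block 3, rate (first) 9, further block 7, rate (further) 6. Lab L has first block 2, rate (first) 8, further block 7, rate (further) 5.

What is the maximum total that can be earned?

255

Order all 6 blocks by rate: Lab D/first 16 > Lab Y/first 9 > Lab L/first 8 > Lab Y/second 6 > Lab L/second 5 > Lab D/second 4.
Lab D first at 16: fill all 10 ; 14 left.
Lab Y/first (9): +3 ; 11 left.
Lab L/first (8): +2 ; 9 left.
Lab Y/second (6): +7 ; 2 left.
Lab L second at 5: only 2 left, fill 2.
Total = 16×10 + 9×3 + 8×2 + 6×7 + 5×2 = 255.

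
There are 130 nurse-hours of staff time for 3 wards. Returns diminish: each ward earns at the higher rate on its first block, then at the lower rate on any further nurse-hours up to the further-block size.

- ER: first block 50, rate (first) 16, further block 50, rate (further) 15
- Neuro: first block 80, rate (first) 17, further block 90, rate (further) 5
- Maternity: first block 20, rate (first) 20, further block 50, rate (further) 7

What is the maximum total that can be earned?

Order all 6 blocks by rate: Maternity/T1 20 > Neuro/T1 17 > ER/T1 16 > ER/T2 15 > Maternity/T2 7 > Neuro/T2 5.
Maternity/T1 (20): +20 → 110 left.
Neuro T1 at 17: fill all 80 → 30 left.
ER/T1: +30 of 50 at 16; pool empty.
Total = 20×20 + 17×80 + 16×30 = 2240.

2240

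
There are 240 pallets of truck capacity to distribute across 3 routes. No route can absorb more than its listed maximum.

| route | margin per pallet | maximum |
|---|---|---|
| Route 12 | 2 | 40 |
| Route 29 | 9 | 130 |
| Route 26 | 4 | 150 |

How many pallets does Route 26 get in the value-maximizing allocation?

Rank by margin per pallet: Route 29 9 > Route 26 4 > Route 12 2.
Give Route 29 130 to hit its cap of 130 — 110 left.
Only 110 left; Route 26 takes them to reach 110.

110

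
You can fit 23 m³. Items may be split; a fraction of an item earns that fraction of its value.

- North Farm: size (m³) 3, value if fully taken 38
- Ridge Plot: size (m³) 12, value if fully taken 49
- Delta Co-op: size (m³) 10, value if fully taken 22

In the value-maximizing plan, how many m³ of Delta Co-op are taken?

8

Rank by value-to-size ratio: North Farm 38/3≈12.7, Ridge Plot 49/12≈4.08, Delta Co-op 22/10≈2.2.
North Farm: take in full, 3 m³ for value 38 — 20 left.
Ridge Plot: take in full, 12 m³ for value 49 — 8 left.
8 m³ left: a 8/10 share of Delta Co-op gives 22×8/10 = 17.6.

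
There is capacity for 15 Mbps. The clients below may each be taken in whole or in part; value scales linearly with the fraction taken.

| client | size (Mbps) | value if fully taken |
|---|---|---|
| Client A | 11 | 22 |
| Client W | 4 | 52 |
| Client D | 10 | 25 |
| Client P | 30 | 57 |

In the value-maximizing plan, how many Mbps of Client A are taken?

1

Rank by value-to-size ratio: Client W 52/4≈13, Client D 25/10≈2.5, Client A 22/11≈2, Client P 57/30≈1.9.
Take all of Client W (4 Mbps, value 52) → 11 Mbps left.
Client D: take in full, 10 Mbps for value 25 → 1 left.
Fill the last 1 Mbps with part of Client A: 1/11 of it earns 2.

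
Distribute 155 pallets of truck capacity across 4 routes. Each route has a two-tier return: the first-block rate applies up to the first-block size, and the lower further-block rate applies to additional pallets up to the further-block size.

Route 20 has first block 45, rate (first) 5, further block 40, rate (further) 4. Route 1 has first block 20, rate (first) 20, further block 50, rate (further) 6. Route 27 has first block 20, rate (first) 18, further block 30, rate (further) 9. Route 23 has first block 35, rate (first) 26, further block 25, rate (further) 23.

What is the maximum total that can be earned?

Treat each block as its own option and order by rate: Route 23/tier1 26 > Route 23/tier2 23 > Route 1/tier1 20 > Route 27/tier1 18 > Route 27/tier2 9 > Route 1/tier2 6 > Route 20/tier1 5 > Route 20/tier2 4.
Route 23 tier1 at 26: fill all 35 → 120 left.
Route 23/tier2 (23): +25 → 95 left.
Fill Route 1 tier1 block (20 at 20) → 75 left.
Route 27 tier1 at 18: fill all 20 → 55 left.
Fill Route 27 tier2 block (30 at 9) → 25 left.
Route 1 tier2 at 6: only 25 left, fill 25.
Total = 26×35 + 23×25 + 20×20 + 18×20 + 9×30 + 6×25 = 2665.

2665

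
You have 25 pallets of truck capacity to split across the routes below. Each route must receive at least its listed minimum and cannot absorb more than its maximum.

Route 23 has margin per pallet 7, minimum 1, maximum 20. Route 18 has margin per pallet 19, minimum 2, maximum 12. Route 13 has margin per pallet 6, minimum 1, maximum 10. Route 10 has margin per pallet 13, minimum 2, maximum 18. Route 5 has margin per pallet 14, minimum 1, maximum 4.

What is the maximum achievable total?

388

Meeting every minimum uses 1+2+1+2+1 = 7 pallets, leaving 18.
Order the routes by margin per pallet: Route 18 19 > Route 5 14 > Route 10 13 > Route 23 7 > Route 13 6.
Give Route 18 10 more to hit its cap of 12 — 8 left.
Give Route 5 3 more to hit its cap of 4 — 5 left.
Route 10: +5 (room for 16) → 7. Pool exhausted.
Total = 7×1 + 19×12 + 6×1 + 13×7 + 14×4 = 388.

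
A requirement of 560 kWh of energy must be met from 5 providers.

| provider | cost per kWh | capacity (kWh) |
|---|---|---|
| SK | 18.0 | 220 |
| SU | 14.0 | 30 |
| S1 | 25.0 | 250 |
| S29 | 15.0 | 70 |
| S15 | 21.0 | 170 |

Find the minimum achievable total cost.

10750

Use providers in increasing cost order.
Take 30 from SU at 14.0 → need 530 more.
S29 at 15.0: take all 70 kWh → 460 still needed.
SK at 18.0: take all 220 kWh → 240 still needed.
S15 at 21.0: take all 170 kWh → 70 still needed.
Take 70 from S1 at 25.0 to finish.
Cost = 30×14.0 + 70×15.0 + 220×18.0 + 170×21.0 + 70×25.0 = 10750.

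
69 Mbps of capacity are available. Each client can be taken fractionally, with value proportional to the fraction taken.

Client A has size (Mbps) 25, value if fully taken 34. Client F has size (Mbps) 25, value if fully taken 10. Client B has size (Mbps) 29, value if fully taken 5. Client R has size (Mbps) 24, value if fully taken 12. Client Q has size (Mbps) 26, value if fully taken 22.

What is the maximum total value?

65

Rank by value-to-size ratio: Client A 34/25≈1.36, Client Q 22/26≈0.846, Client R 12/24≈0.5, Client F 10/25≈0.4, Client B 5/29≈0.172.
All 25 Mbps of Client A fit (value 34) → 44 remain.
Take all of Client Q (26 Mbps, value 22) → 18 Mbps left.
Fill the last 18 Mbps with part of Client R: 18/24 of it earns 9.
Total value = 65.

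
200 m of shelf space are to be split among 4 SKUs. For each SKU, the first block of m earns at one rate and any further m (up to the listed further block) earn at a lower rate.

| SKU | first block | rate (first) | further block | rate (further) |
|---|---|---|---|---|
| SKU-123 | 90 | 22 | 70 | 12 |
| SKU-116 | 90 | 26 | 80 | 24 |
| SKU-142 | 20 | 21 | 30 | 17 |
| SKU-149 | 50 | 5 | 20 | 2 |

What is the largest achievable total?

4920

Treat each block as its own option and order by rate: SKU-116/first 26 > SKU-116/second 24 > SKU-123/first 22 > SKU-142/first 21 > SKU-142/second 17 > SKU-123/second 12 > SKU-149/first 5 > SKU-149/second 2.
SKU-116 first at 26: fill all 90 — 110 left.
Fill SKU-116 second block (80 at 24) — 30 left.
30 remain; put them into SKU-123 first at 22.
Total = 26×90 + 24×80 + 22×30 = 4920.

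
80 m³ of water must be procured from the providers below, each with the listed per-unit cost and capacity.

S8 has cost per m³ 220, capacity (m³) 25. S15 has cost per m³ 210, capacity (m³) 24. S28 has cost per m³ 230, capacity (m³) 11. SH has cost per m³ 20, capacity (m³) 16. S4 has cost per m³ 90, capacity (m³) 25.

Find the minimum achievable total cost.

10910

Use providers in increasing cost order.
Take 16 from SH at 20 — need 64 more.
S4 (90): use full 25 — 39 m³ to go.
S15 at 210: take all 24 m³ — 15 still needed.
S8 at 220: take 15 of its 25 — requirement met.
S28: unused.
Cost = 16×20 + 25×90 + 24×210 + 15×220 = 10910.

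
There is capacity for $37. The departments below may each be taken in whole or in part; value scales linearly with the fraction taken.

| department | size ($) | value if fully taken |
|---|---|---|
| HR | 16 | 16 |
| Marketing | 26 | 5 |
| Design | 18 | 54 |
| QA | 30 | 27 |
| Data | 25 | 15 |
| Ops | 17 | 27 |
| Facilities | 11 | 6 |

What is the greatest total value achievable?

83

Rank by value-to-size ratio: Design 54/18≈3, Ops 27/17≈1.59, HR 16/16≈1, QA 27/30≈0.9, Data 15/25≈0.6, Facilities 6/11≈0.545, Marketing 5/26≈0.192.
Take all of Design (18 $, value 54) ; 19 $ left.
All 17 $ of Ops fit (value 27) ; 2 remain.
Only 2 $ remain; take 2/16 of HR for value 16×2/16 = 2.
Total value = 83.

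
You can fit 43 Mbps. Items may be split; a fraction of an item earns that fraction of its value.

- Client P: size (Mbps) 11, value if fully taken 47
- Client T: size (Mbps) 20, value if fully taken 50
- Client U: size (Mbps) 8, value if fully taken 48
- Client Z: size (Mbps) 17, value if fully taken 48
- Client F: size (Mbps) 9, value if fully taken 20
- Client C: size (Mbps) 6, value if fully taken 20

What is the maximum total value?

Best value per unit of size first: Client U 48/8≈6, Client P 47/11≈4.27, Client C 20/6≈3.33, Client Z 48/17≈2.82, Client T 50/20≈2.5, Client F 20/9≈2.22.
All 8 Mbps of Client U fit (value 48) ; 35 remain.
Client P: take in full, 11 Mbps for value 47 ; 24 left.
Client C: take in full, 6 Mbps for value 20 ; 18 left.
Client Z: take in full, 17 Mbps for value 48 ; 1 left.
Only 1 Mbps remain; take 1/20 of Client T for value 50×1/20 = 2.5.
Total value = 165.5.

165.5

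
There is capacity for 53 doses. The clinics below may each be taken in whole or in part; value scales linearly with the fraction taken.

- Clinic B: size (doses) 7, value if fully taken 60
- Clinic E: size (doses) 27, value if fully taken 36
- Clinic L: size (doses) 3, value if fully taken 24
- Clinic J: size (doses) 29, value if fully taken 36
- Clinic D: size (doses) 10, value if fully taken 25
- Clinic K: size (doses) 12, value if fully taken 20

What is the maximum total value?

157

Rank by value-to-size ratio: Clinic B 60/7≈8.57, Clinic L 24/3≈8, Clinic D 25/10≈2.5, Clinic K 20/12≈1.67, Clinic E 36/27≈1.33, Clinic J 36/29≈1.24.
All 7 doses of Clinic B fit (value 60) — 46 remain.
All 3 doses of Clinic L fit (value 24) — 43 remain.
Clinic D: take in full, 10 doses for value 25 — 33 left.
All 12 doses of Clinic K fit (value 20) — 21 remain.
21 doses left: a 21/27 share of Clinic E gives 36×21/27 = 28.
Total value = 157.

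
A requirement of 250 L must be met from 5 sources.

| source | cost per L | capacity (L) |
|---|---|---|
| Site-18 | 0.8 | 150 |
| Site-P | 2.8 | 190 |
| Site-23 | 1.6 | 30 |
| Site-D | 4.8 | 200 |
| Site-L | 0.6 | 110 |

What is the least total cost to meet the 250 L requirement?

Cheapest first:
Site-L at 0.6: take all 110 L ; 140 still needed.
Take 140 from Site-18 at 0.8 to finish.
Site-23, Site-P, Site-D: unused.
Cost = 110×0.6 + 140×0.8 = 178.

178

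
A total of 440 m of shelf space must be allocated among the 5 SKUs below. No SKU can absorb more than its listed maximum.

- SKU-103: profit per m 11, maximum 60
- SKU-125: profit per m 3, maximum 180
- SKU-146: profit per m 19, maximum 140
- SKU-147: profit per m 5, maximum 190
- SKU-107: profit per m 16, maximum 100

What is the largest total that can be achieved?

5620

Order the SKUs by profit per m: SKU-146 19 > SKU-107 16 > SKU-103 11 > SKU-147 5 > SKU-125 3.
Give SKU-146 140 to hit its cap of 140 → 300 left.
SKU-107 takes 100 to reach its cap of 100 → 200 left.
SKU-103: +60 to 60 (cap) → 140 left.
SKU-147 has room for 190 but only 140 remain, so it gets 140.
Total = 11×60 + 19×140 + 5×140 + 16×100 = 5620.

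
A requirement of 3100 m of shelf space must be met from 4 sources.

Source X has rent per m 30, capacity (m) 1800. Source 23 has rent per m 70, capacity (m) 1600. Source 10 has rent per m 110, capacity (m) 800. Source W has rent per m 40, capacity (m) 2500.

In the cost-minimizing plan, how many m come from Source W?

1300

Use sources in increasing cost order.
Source X (30): use full 1800 — 1300 m to go.
Source W (40): take the remaining 1300 — done.
Source 23, Source 10: unused.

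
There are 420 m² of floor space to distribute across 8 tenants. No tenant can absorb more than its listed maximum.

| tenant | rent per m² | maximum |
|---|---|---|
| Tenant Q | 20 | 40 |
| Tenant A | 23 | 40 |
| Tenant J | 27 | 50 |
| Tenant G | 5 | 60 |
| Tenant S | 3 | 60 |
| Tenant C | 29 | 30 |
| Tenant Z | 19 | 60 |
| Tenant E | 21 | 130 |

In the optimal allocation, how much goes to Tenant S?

Rank by rent per m²: Tenant C 29 > Tenant J 27 > Tenant A 23 > Tenant E 21 > Tenant Q 20 > Tenant Z 19 > Tenant G 5 > Tenant S 3.
Tenant C: +30 to 30 (cap) — 390 left.
Tenant J: +50 to 50 (cap) — 340 left.
Tenant A takes 40 to reach its cap of 40 — 300 left.
Give Tenant E 130 to hit its cap of 130 — 170 left.
Tenant Q takes 40 to reach its cap of 40 — 130 left.
Tenant Z takes 60 to reach its cap of 60 — 70 left.
Tenant G: +60 to 60 (cap) — 10 left.
Tenant S: +10 (room for 60) → 10. Pool exhausted.

10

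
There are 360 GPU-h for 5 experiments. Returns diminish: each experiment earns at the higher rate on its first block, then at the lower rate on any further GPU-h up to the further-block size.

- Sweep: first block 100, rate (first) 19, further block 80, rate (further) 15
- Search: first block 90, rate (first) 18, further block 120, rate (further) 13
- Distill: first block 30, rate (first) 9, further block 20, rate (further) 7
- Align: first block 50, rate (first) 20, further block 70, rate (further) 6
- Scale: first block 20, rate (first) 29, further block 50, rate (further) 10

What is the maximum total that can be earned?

6560

Order all 10 blocks by rate: Scale/tier1 29 > Align/tier1 20 > Sweep/tier1 19 > Search/tier1 18 > Sweep/tier2 15 > Search/tier2 13 > Scale/tier2 10 > Distill/tier1 9 > Distill/tier2 7 > Align/tier2 6.
Scale tier1 at 29: fill all 20 — 340 left.
Align tier1 at 20: fill all 50 — 290 left.
Fill Sweep tier1 block (100 at 19) — 190 left.
Fill Search tier1 block (90 at 18) — 100 left.
Fill Sweep tier2 block (80 at 15) — 20 left.
Search/tier2: +20 of 120 at 13; pool empty.
Total = 29×20 + 20×50 + 19×100 + 18×90 + 15×80 + 13×20 = 6560.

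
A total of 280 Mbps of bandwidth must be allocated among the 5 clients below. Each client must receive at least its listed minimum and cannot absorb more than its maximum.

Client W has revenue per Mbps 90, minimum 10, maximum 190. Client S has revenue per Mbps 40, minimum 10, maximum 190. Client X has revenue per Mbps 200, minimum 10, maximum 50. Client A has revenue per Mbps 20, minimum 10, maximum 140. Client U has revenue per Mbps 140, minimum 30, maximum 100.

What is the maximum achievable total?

Meeting every minimum uses 10+10+10+10+30 = 70 Mbps, leaving 210.
Rank by revenue per Mbps: Client X 200 > Client U 140 > Client W 90 > Client S 40 > Client A 20.
Client X takes 40 more to reach its cap of 50 — 170 left.
Give Client U 70 more to hit its cap of 100 — 100 left.
Client W has room for 180 more but only 100 remain, so it gets 110.
Total = 90×110 + 40×10 + 200×50 + 20×10 + 140×100 = 34500.

34500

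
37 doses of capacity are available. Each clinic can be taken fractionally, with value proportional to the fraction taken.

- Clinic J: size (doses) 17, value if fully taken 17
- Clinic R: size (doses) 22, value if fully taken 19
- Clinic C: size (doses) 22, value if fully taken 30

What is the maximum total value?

Rank by value-to-size ratio: Clinic C 30/22≈1.36, Clinic J 17/17≈1, Clinic R 19/22≈0.864.
Take all of Clinic C (22 doses, value 30) → 15 doses left.
Only 15 doses remain; take 15/17 of Clinic J for value 17×15/17 = 15.
Total value = 45.

45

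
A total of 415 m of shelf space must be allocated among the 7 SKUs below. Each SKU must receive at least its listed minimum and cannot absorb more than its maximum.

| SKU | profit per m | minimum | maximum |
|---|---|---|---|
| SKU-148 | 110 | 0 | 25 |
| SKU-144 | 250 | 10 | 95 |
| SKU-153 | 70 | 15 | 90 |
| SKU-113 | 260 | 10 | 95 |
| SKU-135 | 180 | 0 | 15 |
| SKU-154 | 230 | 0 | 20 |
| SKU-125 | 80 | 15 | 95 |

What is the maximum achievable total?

Meeting every minimum uses 0+10+15+10+0+0+15 = 50 m, leaving 365.
Highest profit per m first: SKU-113 260 > SKU-144 250 > SKU-154 230 > SKU-135 180 > SKU-148 110 > SKU-125 80 > SKU-153 70.
SKU-113: +85 to 95 (cap) → 280 left.
SKU-144: +85 to 95 (cap) → 195 left.
Give SKU-154 20 more to hit its cap of 20 → 175 left.
SKU-135: +15 to 15 (cap) → 160 left.
SKU-148 takes 25 more to reach its cap of 25 → 135 left.
SKU-125 takes 80 more to reach its cap of 95 → 55 left.
Only 55 left; SKU-153 takes them to reach 70.
Total = 110×25 + 250×95 + 70×70 + 260×95 + 180×15 + 230×20 + 80×95 = 71000.

71000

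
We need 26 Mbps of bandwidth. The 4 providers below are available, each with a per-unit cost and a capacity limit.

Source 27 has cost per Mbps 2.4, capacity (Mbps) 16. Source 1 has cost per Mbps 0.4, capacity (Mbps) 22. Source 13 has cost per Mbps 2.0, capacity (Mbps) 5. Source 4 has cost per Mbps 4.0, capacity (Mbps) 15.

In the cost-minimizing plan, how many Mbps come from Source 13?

4

Cheapest first:
Take 22 from Source 1 at 0.4 → need 4 more.
Source 13 (2.0): take the remaining 4 → done.
Source 27, Source 4: unused.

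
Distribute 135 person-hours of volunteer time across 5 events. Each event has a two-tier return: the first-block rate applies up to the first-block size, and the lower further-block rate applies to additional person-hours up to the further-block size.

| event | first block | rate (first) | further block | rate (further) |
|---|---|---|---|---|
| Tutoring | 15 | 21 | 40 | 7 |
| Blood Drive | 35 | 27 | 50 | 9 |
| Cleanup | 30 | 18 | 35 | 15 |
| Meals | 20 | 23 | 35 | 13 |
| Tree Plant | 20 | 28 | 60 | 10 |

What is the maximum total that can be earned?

3045

Treat each block as its own option and order by rate: Tree Plant/tier1 28 > Blood Drive/tier1 27 > Meals/tier1 23 > Tutoring/tier1 21 > Cleanup/tier1 18 > Cleanup/tier2 15 > Meals/tier2 13 > Tree Plant/tier2 10 > Blood Drive/tier2 9 > Tutoring/tier2 7.
Tree Plant tier1 at 28: fill all 20 → 115 left.
Blood Drive/tier1 (27): +35 → 80 left.
Meals tier1 at 23: fill all 20 → 60 left.
Tutoring/tier1 (21): +15 → 45 left.
Cleanup/tier1 (18): +30 → 15 left.
15 remain; put them into Cleanup tier2 at 15.
Total = 28×20 + 27×35 + 23×20 + 21×15 + 18×30 + 15×15 = 3045.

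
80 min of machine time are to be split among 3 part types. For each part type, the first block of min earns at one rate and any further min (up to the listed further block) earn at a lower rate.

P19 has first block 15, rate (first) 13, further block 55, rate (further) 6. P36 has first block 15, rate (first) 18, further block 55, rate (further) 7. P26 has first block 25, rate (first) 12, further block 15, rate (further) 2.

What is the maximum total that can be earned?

Rank every tier by rate: P36/T1 18 > P19/T1 13 > P26/T1 12 > P36/T2 7 > P19/T2 6 > P26/T2 2.
P36/T1 (18): +15 → 65 left.
P19 T1 at 13: fill all 15 → 50 left.
P26 T1 at 12: fill all 25 → 25 left.
P36/T2: +25 of 55 at 7; pool empty.
Total = 18×15 + 13×15 + 12×25 + 7×25 = 940.

940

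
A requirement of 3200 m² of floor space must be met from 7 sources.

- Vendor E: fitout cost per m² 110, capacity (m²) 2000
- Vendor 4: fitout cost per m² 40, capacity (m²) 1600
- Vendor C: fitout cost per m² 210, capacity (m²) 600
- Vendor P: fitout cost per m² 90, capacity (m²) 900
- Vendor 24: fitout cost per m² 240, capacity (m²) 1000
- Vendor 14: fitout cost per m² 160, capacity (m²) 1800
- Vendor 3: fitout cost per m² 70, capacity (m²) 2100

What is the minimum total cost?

176000

Fill from the cheapest source first.
Vendor 4 at 40: take all 1600 m² → 1600 still needed.
Take 1600 from Vendor 3 at 70 to finish.
Vendor P, Vendor E, Vendor 14, Vendor C, Vendor 24: unused.
Cost = 1600×40 + 1600×70 = 176000.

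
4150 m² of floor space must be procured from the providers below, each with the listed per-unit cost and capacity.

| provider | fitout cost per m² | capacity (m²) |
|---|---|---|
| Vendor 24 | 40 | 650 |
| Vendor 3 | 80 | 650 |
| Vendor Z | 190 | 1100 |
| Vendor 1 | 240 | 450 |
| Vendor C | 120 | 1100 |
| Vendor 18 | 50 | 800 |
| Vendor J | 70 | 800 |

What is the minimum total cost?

Fill from the cheapest provider first.
Take 650 from Vendor 24 at 40 → need 3500 more.
Take 800 from Vendor 18 at 50 → need 2700 more.
Vendor J (70): use full 800 → 1900 m² to go.
Vendor 3 at 80: take all 650 m² → 1250 still needed.
Vendor C (120): use full 1100 → 150 m² to go.
Take 150 from Vendor Z at 190 to finish.
Vendor 1: unused.
Cost = 650×40 + 800×50 + 800×70 + 650×80 + 1100×120 + 150×190 = 334500.

334500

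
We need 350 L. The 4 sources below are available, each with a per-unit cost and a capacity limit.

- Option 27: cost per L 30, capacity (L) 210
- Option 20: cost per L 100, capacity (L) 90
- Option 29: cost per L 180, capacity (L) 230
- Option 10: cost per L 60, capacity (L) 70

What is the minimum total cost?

Fill from the cheapest source first.
Option 27 (30): use full 210 → 140 L to go.
Option 10 at 60: take all 70 L → 70 still needed.
Take 70 from Option 20 at 100 to finish.
Option 29: unused.
Cost = 210×30 + 70×60 + 70×100 = 17500.

17500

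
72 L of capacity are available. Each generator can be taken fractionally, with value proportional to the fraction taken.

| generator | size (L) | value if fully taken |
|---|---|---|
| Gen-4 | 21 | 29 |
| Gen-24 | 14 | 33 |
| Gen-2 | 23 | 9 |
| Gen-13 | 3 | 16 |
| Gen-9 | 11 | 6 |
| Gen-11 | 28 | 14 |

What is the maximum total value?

95.5

Best value per unit of size first: Gen-13 16/3≈5.33, Gen-24 33/14≈2.36, Gen-4 29/21≈1.38, Gen-9 6/11≈0.545, Gen-11 14/28≈0.5, Gen-2 9/23≈0.391.
All 3 L of Gen-13 fit (value 16) → 69 remain.
All 14 L of Gen-24 fit (value 33) → 55 remain.
All 21 L of Gen-4 fit (value 29) → 34 remain.
Take all of Gen-9 (11 L, value 6) → 23 L left.
Fill the last 23 L with part of Gen-11: 23/28 of it earns 11.5.
Total value = 95.5.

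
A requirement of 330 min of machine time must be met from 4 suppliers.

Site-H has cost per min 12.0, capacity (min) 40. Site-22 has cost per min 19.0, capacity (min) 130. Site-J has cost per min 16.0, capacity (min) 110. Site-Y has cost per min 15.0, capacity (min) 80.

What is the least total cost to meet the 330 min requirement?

Fill from the cheapest supplier first.
Site-H at 12.0: take all 40 min → 290 still needed.
Site-Y at 15.0: take all 80 min → 210 still needed.
Site-J at 16.0: take all 110 min → 100 still needed.
Site-22 (19.0): take the remaining 100 → done.
Cost = 40×12.0 + 80×15.0 + 110×16.0 + 100×19.0 = 5340.

5340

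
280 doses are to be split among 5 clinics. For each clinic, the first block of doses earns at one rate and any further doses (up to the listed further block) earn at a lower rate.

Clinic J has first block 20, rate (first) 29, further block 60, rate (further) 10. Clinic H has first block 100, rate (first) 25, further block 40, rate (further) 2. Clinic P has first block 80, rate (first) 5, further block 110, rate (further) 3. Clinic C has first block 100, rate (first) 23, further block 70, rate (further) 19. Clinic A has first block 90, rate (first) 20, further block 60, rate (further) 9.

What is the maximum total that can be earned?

Rank every tier by rate: Clinic J/tier1 29 > Clinic H/tier1 25 > Clinic C/tier1 23 > Clinic A/tier1 20 > Clinic C/tier2 19 > Clinic J/tier2 10 > Clinic A/tier2 9 > Clinic P/tier1 5 > Clinic P/tier2 3 > Clinic H/tier2 2.
Clinic J/tier1 (29): +20 — 260 left.
Fill Clinic H tier1 block (100 at 25) — 160 left.
Fill Clinic C tier1 block (100 at 23) — 60 left.
60 remain; put them into Clinic A tier1 at 20.
Total = 29×20 + 25×100 + 23×100 + 20×60 = 6580.

6580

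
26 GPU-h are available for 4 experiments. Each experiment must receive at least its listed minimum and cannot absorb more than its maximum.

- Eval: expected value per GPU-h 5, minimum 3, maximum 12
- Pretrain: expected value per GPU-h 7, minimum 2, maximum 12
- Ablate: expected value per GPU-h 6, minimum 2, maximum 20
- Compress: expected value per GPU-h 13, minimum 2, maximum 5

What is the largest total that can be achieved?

200

Meeting every minimum uses 3+2+2+2 = 9 GPU-h, leaving 17.
Order the experiments by expected value per GPU-h: Compress 13 > Pretrain 7 > Ablate 6 > Eval 5.
Compress: +3 to 5 (cap) → 14 left.
Pretrain: +10 to 12 (cap) → 4 left.
Ablate has room for 18 more but only 4 remain, so it gets 6.
Total = 5×3 + 7×12 + 6×6 + 13×5 = 200.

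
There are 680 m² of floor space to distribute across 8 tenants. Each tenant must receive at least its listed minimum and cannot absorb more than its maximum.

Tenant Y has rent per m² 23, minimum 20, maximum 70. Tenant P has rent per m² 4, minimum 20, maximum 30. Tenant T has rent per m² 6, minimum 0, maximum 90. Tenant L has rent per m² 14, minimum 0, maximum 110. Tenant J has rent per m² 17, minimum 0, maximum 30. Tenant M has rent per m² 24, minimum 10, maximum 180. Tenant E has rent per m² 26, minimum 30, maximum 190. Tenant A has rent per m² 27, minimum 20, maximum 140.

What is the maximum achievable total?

Meeting every minimum uses 20+20+0+0+0+10+30+20 = 100 m², leaving 580.
Rank by rent per m²: Tenant A 27 > Tenant E 26 > Tenant M 24 > Tenant Y 23 > Tenant J 17 > Tenant L 14 > Tenant T 6 > Tenant P 4.
Tenant A takes 120 more to reach its cap of 140 → 460 left.
Give Tenant E 160 more to hit its cap of 190 → 300 left.
Tenant M takes 170 more to reach its cap of 180 → 130 left.
Give Tenant Y 50 more to hit its cap of 70 → 80 left.
Give Tenant J 30 more to hit its cap of 30 → 50 left.
Tenant L: +50 (room for 110) → 50. Pool exhausted.
Total = 23×70 + 4×20 + 14×50 + 17×30 + 24×180 + 26×190 + 27×140 = 15940.

15940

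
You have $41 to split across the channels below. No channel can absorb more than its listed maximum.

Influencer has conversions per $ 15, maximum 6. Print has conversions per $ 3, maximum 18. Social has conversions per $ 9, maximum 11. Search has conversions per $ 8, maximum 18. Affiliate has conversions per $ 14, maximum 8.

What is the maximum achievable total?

Rank by conversions per $: Influencer 15 > Affiliate 14 > Social 9 > Search 8 > Print 3.
Influencer: +6 to 6 (cap) ; 35 left.
Give Affiliate 8 to hit its cap of 8 ; 27 left.
Social: +11 to 11 (cap) ; 16 left.
Search: +16 (room for 18) → 16. Pool exhausted.
Total = 15×6 + 9×11 + 8×16 + 14×8 = 429.

429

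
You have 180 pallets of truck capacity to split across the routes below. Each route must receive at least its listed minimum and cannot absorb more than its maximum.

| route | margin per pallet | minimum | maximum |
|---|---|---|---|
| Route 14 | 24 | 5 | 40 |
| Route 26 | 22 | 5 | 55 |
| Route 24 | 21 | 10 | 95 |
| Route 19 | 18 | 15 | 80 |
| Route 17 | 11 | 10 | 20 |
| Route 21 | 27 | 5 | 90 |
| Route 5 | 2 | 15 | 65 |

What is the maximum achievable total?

Meeting every minimum uses 5+5+10+15+10+5+15 = 65 pallets, leaving 115.
Rank by margin per pallet: Route 21 27 > Route 14 24 > Route 26 22 > Route 24 21 > Route 19 18 > Route 17 11 > Route 5 2.
Route 21: +85 to 90 (cap) — 30 left.
Route 14: +30 (room for 35) → 35. Pool exhausted.
Total = 24×35 + 22×5 + 21×10 + 18×15 + 11×10 + 27×90 + 2×15 = 4000.

4000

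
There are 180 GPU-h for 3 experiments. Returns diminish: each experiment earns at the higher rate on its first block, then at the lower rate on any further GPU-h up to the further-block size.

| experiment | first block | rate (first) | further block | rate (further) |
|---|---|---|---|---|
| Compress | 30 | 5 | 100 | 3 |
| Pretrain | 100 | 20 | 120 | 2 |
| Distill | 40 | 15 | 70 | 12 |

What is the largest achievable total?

3080

Rank every tier by rate: Pretrain/first 20 > Distill/first 15 > Distill/second 12 > Compress/first 5 > Compress/second 3 > Pretrain/second 2.
Pretrain first at 20: fill all 100 → 80 left.
Fill Distill first block (40 at 15) → 40 left.
Distill second at 12: only 40 left, fill 40.
Total = 20×100 + 15×40 + 12×40 = 3080.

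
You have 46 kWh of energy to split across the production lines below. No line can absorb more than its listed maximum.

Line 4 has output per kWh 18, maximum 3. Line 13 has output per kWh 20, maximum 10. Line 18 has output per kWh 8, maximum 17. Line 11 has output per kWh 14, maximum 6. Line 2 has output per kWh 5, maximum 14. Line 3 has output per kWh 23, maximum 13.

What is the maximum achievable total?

Order the production lines by output per kWh: Line 3 23 > Line 13 20 > Line 4 18 > Line 11 14 > Line 18 8 > Line 2 5.
Line 3 takes 13 to reach its cap of 13 → 33 left.
Line 13 takes 10 to reach its cap of 10 → 23 left.
Line 4 takes 3 to reach its cap of 3 → 20 left.
Line 11 takes 6 to reach its cap of 6 → 14 left.
Only 14 left; Line 18 takes them to reach 14.
Total = 18×3 + 20×10 + 8×14 + 14×6 + 23×13 = 749.

749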